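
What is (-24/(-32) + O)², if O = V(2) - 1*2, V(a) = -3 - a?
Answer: 625/16 ≈ 39.063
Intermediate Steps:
O = -7 (O = (-3 - 1*2) - 1*2 = (-3 - 2) - 2 = -5 - 2 = -7)
(-24/(-32) + O)² = (-24/(-32) - 7)² = (-24*(-1/32) - 7)² = (¾ - 7)² = (-25/4)² = 625/16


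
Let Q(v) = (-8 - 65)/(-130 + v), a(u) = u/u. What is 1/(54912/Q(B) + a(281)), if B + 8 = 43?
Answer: 73/5216713 ≈ 1.3993e-5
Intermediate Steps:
B = 35 (B = -8 + 43 = 35)
a(u) = 1
Q(v) = -73/(-130 + v)
1/(54912/Q(B) + a(281)) = 1/(54912/((-73/(-130 + 35))) + 1) = 1/(54912/((-73/(-95))) + 1) = 1/(54912/((-73*(-1/95))) + 1) = 1/(54912/(73/95) + 1) = 1/(54912*(95/73) + 1) = 1/(5216640/73 + 1) = 1/(5216713/73) = 73/5216713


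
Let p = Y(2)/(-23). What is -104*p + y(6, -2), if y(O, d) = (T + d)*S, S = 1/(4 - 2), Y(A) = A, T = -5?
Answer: 255/46 ≈ 5.5435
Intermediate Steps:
S = 1/2 ≈ 0.50000
y(O, d) = -5/2 + d/2 (y(O, d) = (-5 + d)*(1/2) = -5/2 + d/2)
p = -2/23 (p = 2/(-23) = 2*(-1/23) = -2/23 ≈ -0.086957)
-104*p + y(6, -2) = -104*(-2/23) + (-5/2 + (1/2)*(-2)) = 208/23 + (-5/2 - 1) = 208/23 - 7/2 = 255/46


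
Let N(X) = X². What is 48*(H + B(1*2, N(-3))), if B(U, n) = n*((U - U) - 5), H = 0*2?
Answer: -2160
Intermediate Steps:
H = 0
B(U, n) = -5*n (B(U, n) = n*(0 - 5) = n*(-5) = -5*n)
48*(H + B(1*2, N(-3))) = 48*(0 - 5*(-3)²) = 48*(0 - 5*9) = 48*(0 - 45) = 48*(-45) = -2160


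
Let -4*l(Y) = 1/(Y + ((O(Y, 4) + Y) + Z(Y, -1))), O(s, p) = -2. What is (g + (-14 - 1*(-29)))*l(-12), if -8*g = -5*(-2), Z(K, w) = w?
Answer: 55/432 ≈ 0.12731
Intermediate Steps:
l(Y) = -1/(4*(-3 + 2*Y)) (l(Y) = -1/(4*(Y + ((-2 + Y) - 1))) = -1/(4*(Y + (-3 + Y))) = -1/(4*(-3 + 2*Y)))
g = -5/4 (g = -(-5)*(-2)/8 = -⅛*10 = -5/4 ≈ -1.2500)
(g + (-14 - 1*(-29)))*l(-12) = (-5/4 + (-14 - 1*(-29)))*(-1/(-12 + 8*(-12))) = (-5/4 + (-14 + 29))*(-1/(-12 - 96)) = (-5/4 + 15)*(-1/(-108)) = 55*(-1*(-1/108))/4 = (55/4)*(1/108) = 55/432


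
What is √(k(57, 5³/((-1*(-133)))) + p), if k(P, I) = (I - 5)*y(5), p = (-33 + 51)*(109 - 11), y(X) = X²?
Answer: 6*√816886/133 ≈ 40.774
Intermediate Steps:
p = 1764 (p = 18*98 = 1764)
k(P, I) = -125 + 25*I (k(P, I) = (I - 5)*5² = (-5 + I)*25 = -125 + 25*I)
√(k(57, 5³/((-1*(-133)))) + p) = √((-125 + 25*(5³/((-1*(-133))))) + 1764) = √((-125 + 25*(125/133)) + 1764) = √((-125 + 3125/133) + 1764) = √(-13500/133 + 1764) = √(221112/133) = 6*√816886/133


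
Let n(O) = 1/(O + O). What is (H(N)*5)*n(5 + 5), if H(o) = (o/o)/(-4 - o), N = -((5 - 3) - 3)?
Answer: -1/20 ≈ -0.050000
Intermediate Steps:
n(O) = 1/(2*O)
N = 1 (N = -(2 - 3) = -1*(-1) = 1)
H(o) = 1/(-4 - o)
(H(N)*5)*n(5 + 5) = (-1/(4 + 1)*5)*(1/(2*(5 + 5))) = (-1/5*5)*((½)/10) = (-1*⅕*5)*((½)*(⅒)) = -⅕*5*(1/20) = -1*1/20 = -1/20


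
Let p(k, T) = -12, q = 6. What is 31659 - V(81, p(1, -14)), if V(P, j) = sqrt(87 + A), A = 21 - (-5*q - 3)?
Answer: 31659 - sqrt(141) ≈ 31647.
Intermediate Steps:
A = 54 (A = 21 - (-5*6 - 3) = 21 - (-30 - 3) = 21 - 1*(-33) = 21 + 33 = 54)
V(P, j) = sqrt(141) (V(P, j) = sqrt(87 + 54) = sqrt(141))
31659 - V(81, p(1, -14)) = 31659 - sqrt(141)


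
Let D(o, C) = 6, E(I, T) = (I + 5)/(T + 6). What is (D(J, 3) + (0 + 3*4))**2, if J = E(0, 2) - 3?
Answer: 324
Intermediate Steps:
E(I, T) = (5 + I)/(6 + T)
J = -19/8 (J = (5 + 0)/(6 + 2) - 3 = 5/8 - 3 = -19/8 ≈ -2.3750)
(D(J, 3) + (0 + 3*4))**2 = (6 + (0 + 3*4))**2 = (6 + (0 + 12))**2 = (6 + 12)**2 = 18**2 = 324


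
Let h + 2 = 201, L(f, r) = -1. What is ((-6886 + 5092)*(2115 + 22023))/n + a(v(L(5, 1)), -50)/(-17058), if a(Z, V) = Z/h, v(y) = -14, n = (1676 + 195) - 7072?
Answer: 73497896988419/8827506471 ≈ 8326.0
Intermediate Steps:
n = -5201 (n = 1871 - 7072 = -5201)
h = 199 (h = -2 + 201 = 199)
a(Z, V) = Z/199
((-6886 + 5092)*(2115 + 22023))/n + a(v(L(5, 1)), -50)/(-17058) = ((-6886 + 5092)*(2115 + 22023))/(-5201) + ((1/199)*(-14))/(-17058) = -1794*24138*(-1/5201) - 14/199*(-1/17058) = -43303572*(-1/5201) + 7/1697271 = 43303572/5201 + 7/1697271 = 73497896988419/8827506471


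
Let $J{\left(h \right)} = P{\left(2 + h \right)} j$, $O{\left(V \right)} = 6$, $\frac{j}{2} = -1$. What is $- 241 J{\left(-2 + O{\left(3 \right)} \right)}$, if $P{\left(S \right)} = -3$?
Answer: $-1446$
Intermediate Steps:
$j = -2$ ($j = 2 \left(-1\right) = -2$)
$J{\left(h \right)} = 6$ ($J{\left(h \right)} = \left(-3\right) \left(-2\right) = 6$)
$- 241 J{\left(-2 + O{\left(3 \right)} \right)} = \left(-241\right) 6 = -1446$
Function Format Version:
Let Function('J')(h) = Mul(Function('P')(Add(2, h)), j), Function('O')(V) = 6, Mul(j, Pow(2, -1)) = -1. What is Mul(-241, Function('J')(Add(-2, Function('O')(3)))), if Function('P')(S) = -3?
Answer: -1446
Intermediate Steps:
j = -2 (j = Mul(2, -1) = -2)
Function('J')(h) = 6 (Function('J')(h) = Mul(-3, -2) = 6)
Mul(-241, Function('J')(Add(-2, Function('O')(3)))) = Mul(-241, 6) = -1446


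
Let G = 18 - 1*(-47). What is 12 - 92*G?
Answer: -5968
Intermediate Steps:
G = 65 (G = 18 + 47 = 65)
12 - 92*G = 12 - 92*65 = 12 - 5980 = -5968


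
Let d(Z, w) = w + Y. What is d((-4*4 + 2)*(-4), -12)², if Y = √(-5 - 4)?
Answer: 135 - 72*I ≈ 135.0 - 72.0*I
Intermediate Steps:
Y = 3*I (Y = √(-9) = 3*I ≈ 3.0*I)
d(Z, w) = w + 3*I
d((-4*4 + 2)*(-4), -12)² = (-12 + 3*I)²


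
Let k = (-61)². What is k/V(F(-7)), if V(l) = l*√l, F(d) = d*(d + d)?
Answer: 3721*√2/1372 ≈ 3.8355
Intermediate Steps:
F(d) = 2*d² (F(d) = d*(2*d) = 2*d²)
V(l) = l^(3/2)
k = 3721
k/V(F(-7)) = 3721/((2*(-7)²)^(3/2)) = 3721/((2*49)^(3/2)) = 3721/(98^(3/2)) = 3721/((686*√2)) = 3721*(√2/1372) = 3721*√2/1372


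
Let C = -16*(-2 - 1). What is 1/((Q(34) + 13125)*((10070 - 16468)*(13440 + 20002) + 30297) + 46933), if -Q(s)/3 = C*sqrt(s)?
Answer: -1403926226221/3925884373134619331095250 - 7701538284*sqrt(34)/1962942186567309665547625 ≈ -3.8049e-13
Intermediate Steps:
C = 48 (C = -16*(-3) = 48)
Q(s) = -144*sqrt(s)
1/((Q(34) + 13125)*((10070 - 16468)*(13440 + 20002) + 30297) + 46933) = 1/((-144*sqrt(34) + 13125)*((10070 - 16468)*(13440 + 20002) + 30297) + 46933) = 1/((13125 - 144*sqrt(34))*(-6398*33442 + 30297) + 46933) = 1/((13125 - 144*sqrt(34))*(-213961916 + 30297) + 46933) = 1/((13125 - 144*sqrt(34))*(-213931619) + 46933) = 1/((-2807852499375 + 30806153136*sqrt(34)) + 46933) = 1/(-2807852452442 + 30806153136*sqrt(34))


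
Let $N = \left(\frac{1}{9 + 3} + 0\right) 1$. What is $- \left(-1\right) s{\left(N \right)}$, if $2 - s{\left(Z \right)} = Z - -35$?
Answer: $- \frac{397}{12} \approx -33.083$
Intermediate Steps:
$N = \frac{1}{12}$ ($N = \left(\frac{1}{12} + 0\right) 1 = \frac{1}{12} \cdot 1 = \frac{1}{12} \approx 0.083333$)
$s{\left(Z \right)} = -33 - Z$ ($s{\left(Z \right)} = 2 - \left(Z - -35\right) = 2 - \left(Z + 35\right) = 2 - \left(35 + Z\right) = -33 - Z$)
$- \left(-1\right) s{\left(N \right)} = - \left(-1\right) \left(-33 - \frac{1}{12}\right) = - \frac{\left(-1\right) \left(-397\right)}{12} = \left(-1\right) \frac{397}{12} = - \frac{397}{12}$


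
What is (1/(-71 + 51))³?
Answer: -1/8000 ≈ -0.00012500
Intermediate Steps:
(1/(-71 + 51))³ = (1/(-20))³ = (-1/20)³ = -1/8000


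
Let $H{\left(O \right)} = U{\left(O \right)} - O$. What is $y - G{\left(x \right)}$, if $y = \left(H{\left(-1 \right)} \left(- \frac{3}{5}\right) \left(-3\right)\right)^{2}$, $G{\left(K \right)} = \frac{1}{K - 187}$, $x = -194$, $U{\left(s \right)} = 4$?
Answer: $\frac{30862}{381} \approx 81.003$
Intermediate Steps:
$H{\left(O \right)} = 4 - O$
$G{\left(K \right)} = \frac{1}{-187 + K}$
$y = 81$ ($y = \left(\left(4 - -1\right) \left(- \frac{3}{5}\right) \left(-3\right)\right)^{2} = \left(\left(4 + 1\right) \left(\left(-3\right) \frac{1}{5}\right) \left(-3\right)\right)^{2} = \left(5 \left(- \frac{3}{5}\right) \left(-3\right)\right)^{2} = \left(\left(-3\right) \left(-3\right)\right)^{2} = 9^{2} = 81$)
$y - G{\left(x \right)} = 81 - \frac{1}{-187 - 194} = 81 - \frac{1}{-381} = 81 - - \frac{1}{381} = 81 + \frac{1}{381} = \frac{30862}{381}$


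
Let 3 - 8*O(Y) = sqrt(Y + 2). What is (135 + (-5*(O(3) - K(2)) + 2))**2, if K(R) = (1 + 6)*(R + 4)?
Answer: 3811623/32 + 13805*sqrt(5)/32 ≈ 1.2008e+5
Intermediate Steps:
K(R) = 28 + 7*R (K(R) = 7*(4 + R) = 28 + 7*R)
O(Y) = 3/8 - sqrt(2 + Y)/8 (O(Y) = 3/8 - sqrt(Y + 2)/8 = 3/8 - sqrt(2 + Y)/8)
(135 + (-5*(O(3) - K(2)) + 2))**2 = (135 + (-5*((3/8 - sqrt(2 + 3)/8) - (28 + 7*2)) + 2))**2 = (135 + (-5*((3/8 - sqrt(5)/8) - (28 + 14)) + 2))**2 = (135 + (-5*((3/8 - sqrt(5)/8) - 1*42) + 2))**2 = (135 + (-5*((3/8 - sqrt(5)/8) - 42) + 2))**2 = (135 + (-5*(-333/8 - sqrt(5)/8) + 2))**2 = (135 + ((1665/8 + 5*sqrt(5)/8) + 2))**2 = (135 + (1681/8 + 5*sqrt(5)/8))**2 = (2761/8 + 5*sqrt(5)/8)**2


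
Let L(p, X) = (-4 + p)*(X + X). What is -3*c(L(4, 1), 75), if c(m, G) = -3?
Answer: 9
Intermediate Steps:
L(p, X) = 2*X*(-4 + p) (L(p, X) = (-4 + p)*(2*X) = 2*X*(-4 + p))
-3*c(L(4, 1), 75) = -3*(-3) = 9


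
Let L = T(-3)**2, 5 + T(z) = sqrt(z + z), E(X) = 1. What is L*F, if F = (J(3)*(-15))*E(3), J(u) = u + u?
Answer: -1710 + 900*I*sqrt(6) ≈ -1710.0 + 2204.5*I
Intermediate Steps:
J(u) = 2*u
T(z) = -5 + sqrt(2)*sqrt(z) (T(z) = -5 + sqrt(z + z) = -5 + sqrt(2*z) = -5 + sqrt(2)*sqrt(z))
L = (-5 + I*sqrt(6))**2 (L = (-5 + sqrt(2)*sqrt(-3))**2 = (-5 + sqrt(2)*(I*sqrt(3)))**2 = (-5 + I*sqrt(6))**2 ≈ 19.0 - 24.495*I)
F = -90 (F = ((2*3)*(-15))*1 = (6*(-15))*1 = -90*1 = -90)
L*F = (5 - I*sqrt(6))**2*(-90) = -90*(5 - I*sqrt(6))**2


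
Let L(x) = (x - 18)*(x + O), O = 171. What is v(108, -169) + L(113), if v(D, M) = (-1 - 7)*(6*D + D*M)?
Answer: 167812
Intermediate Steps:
v(D, M) = -48*D - 8*D*M (v(D, M) = -8*(6*D + D*M) = -48*D - 8*D*M)
L(x) = (-18 + x)*(171 + x) (L(x) = (x - 18)*(x + 171) = (-18 + x)*(171 + x))
v(108, -169) + L(113) = -8*108*(6 - 169) + (-3078 + 113² + 153*113) = -8*108*(-163) + (-3078 + 12769 + 17289) = 140832 + 26980 = 167812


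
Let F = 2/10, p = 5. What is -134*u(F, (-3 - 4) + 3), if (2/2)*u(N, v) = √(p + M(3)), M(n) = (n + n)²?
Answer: -134*√41 ≈ -858.02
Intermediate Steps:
M(n) = 4*n² (M(n) = (2*n)² = 4*n²)
F = ⅕ (F = 2*(⅒) = ⅕ ≈ 0.20000)
u(N, v) = √41 (u(N, v) = √(5 + 4*3²) = √(5 + 4*9) = √(5 + 36) = √41)
-134*u(F, (-3 - 4) + 3) = -134*√41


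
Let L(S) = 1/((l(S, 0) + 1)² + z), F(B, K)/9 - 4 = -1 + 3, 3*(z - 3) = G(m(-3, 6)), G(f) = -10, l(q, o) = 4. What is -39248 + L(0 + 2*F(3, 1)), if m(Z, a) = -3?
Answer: -2904349/74 ≈ -39248.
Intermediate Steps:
z = -⅓ (z = 3 + (⅓)*(-10) = 3 - 10/3 = -⅓ ≈ -0.33333)
F(B, K) = 54 (F(B, K) = 36 + 9*(-1 + 3) = 36 + 9*2 = 36 + 18 = 54)
L(S) = 3/74 (L(S) = 1/((4 + 1)² - ⅓) = 1/(5² - ⅓) = 1/(25 - ⅓) = 1/(74/3) = 3/74)
-39248 + L(0 + 2*F(3, 1)) = -39248 + 3/74 = -2904349/74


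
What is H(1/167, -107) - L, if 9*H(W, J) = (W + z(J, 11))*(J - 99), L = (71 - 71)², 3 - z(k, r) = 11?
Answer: 91670/501 ≈ 182.97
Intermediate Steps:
z(k, r) = -8 (z(k, r) = 3 - 1*11 = 3 - 11 = -8)
L = 0 (L = 0² = 0)
H(W, J) = (-99 + J)*(-8 + W)/9 (H(W, J) = ((W - 8)*(J - 99))/9 = ((-8 + W)*(-99 + J))/9 = ((-99 + J)*(-8 + W))/9 = (-99 + J)*(-8 + W)/9)
H(1/167, -107) - L = (88 - 11/167 - 8/9*(-107) + (⅑)*(-107)/167) - 1*0 = (88 - 11*1/167 + 856/9 + (⅑)*(-107)*(1/167)) + 0 = (88 - 11/167 + 856/9 - 107/1503) + 0 = 91670/501 + 0 = 91670/501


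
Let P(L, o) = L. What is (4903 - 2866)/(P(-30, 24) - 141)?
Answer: -679/57 ≈ -11.912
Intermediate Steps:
(4903 - 2866)/(P(-30, 24) - 141) = (4903 - 2866)/(-30 - 141) = 2037/(-171) = 2037*(-1/171) = -679/57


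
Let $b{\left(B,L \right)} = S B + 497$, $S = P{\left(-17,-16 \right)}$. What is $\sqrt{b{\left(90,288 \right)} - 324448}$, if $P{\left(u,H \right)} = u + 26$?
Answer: $i \sqrt{323141} \approx 568.46 i$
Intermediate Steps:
$P{\left(u,H \right)} = 26 + u$
$S = 9$ ($S = 26 - 17 = 9$)
$b{\left(B,L \right)} = 497 + 9 B$ ($b{\left(B,L \right)} = 9 B + 497 = 497 + 9 B$)
$\sqrt{b{\left(90,288 \right)} - 324448} = \sqrt{\left(497 + 9 \cdot 90\right) - 324448} = \sqrt{\left(497 + 810\right) - 324448} = \sqrt{1307 - 324448} = \sqrt{-323141} = i \sqrt{323141}$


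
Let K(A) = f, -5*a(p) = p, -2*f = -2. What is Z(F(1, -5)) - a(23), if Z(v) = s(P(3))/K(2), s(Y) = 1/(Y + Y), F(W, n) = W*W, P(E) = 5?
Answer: 47/10 ≈ 4.7000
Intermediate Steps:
f = 1 (f = -1/2*(-2) = 1)
a(p) = -p/5
K(A) = 1
F(W, n) = W**2
s(Y) = 1/(2*Y)
Z(v) = 1/10 (Z(v) = ((1/2)/5)/1 = ((1/2)*(1/5))*1 = (1/10)*1 = 1/10)
Z(F(1, -5)) - a(23) = 1/10 - (-1)*23/5 = 1/10 - 1*(-23/5) = 1/10 + 23/5 = 47/10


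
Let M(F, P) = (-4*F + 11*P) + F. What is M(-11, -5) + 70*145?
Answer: 10128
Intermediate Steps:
M(F, P) = -3*F + 11*P
M(-11, -5) + 70*145 = (-3*(-11) + 11*(-5)) + 70*145 = (33 - 55) + 10150 = -22 + 10150 = 10128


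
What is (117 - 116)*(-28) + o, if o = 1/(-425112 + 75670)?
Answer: -9784377/349442 ≈ -28.000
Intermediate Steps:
o = -1/349442 (o = 1/(-349442) = -1/349442 ≈ -2.8617e-6)
(117 - 116)*(-28) + o = (117 - 116)*(-28) - 1/349442 = 1*(-28) - 1/349442 = -28 - 1/349442 = -9784377/349442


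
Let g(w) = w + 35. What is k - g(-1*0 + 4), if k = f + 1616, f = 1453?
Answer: 3030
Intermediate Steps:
g(w) = 35 + w
k = 3069 (k = 1453 + 1616 = 3069)
k - g(-1*0 + 4) = 3069 - (35 + (-1*0 + 4)) = 3069 - (35 + (0 + 4)) = 3069 - (35 + 4) = 3069 - 1*39 = 3069 - 39 = 3030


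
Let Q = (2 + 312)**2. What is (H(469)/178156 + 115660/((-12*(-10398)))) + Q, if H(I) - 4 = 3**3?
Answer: 273971195792549/2778699132 ≈ 98597.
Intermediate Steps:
H(I) = 31 (H(I) = 4 + 3**3 = 4 + 27 = 31)
Q = 98596 (Q = 314**2 = 98596)
(H(469)/178156 + 115660/((-12*(-10398)))) + Q = (31/178156 + 115660/((-12*(-10398)))) + 98596 = (31*(1/178156) + 115660/124776) + 98596 = (31/178156 + 115660*(1/124776)) + 98596 = (31/178156 + 28915/31194) + 98596 = 2576173877/2778699132 + 98596 = 273971195792549/2778699132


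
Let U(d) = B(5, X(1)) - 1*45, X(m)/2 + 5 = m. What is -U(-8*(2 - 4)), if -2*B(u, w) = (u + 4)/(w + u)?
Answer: 87/2 ≈ 43.500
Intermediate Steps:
X(m) = -10 + 2*m
B(u, w) = -(4 + u)/(2*(u + w)) (B(u, w) = -(u + 4)/(2*(w + u)) = -(4 + u)/(2*(u + w)))
U(d) = -87/2 (U(d) = (-2 - 1/2*5)/(5 + (-10 + 2*1)) - 1*45 = (-2 - 5/2)/(5 + (-10 + 2)) - 45 = -9/2/(5 - 8) - 45 = -9/2/(-3) - 45 = -1/3*(-9/2) - 45 = 3/2 - 45 = -87/2)
-U(-8*(2 - 4)) = -1*(-87/2) = 87/2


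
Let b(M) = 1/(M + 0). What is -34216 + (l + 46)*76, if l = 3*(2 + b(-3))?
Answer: -30340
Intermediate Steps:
b(M) = 1/M
l = 5 (l = 3*(2 + 1/(-3)) = 3*(2 - ⅓) = 3*(5/3) = 5)
-34216 + (l + 46)*76 = -34216 + (5 + 46)*76 = -34216 + 51*76 = -34216 + 3876 = -30340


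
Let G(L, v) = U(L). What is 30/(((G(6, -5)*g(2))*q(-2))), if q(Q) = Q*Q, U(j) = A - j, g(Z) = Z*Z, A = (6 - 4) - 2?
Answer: -5/16 ≈ -0.31250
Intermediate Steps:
A = 0 (A = 2 - 2 = 0)
g(Z) = Z²
U(j) = -j (U(j) = 0 - j = -j)
G(L, v) = -L
q(Q) = Q²
30/(((G(6, -5)*g(2))*q(-2))) = 30/(((-1*6*2²)*(-2)²)) = 30/((-6*4*4)) = 30/((-24*4)) = 30/(-96) = 30*(-1/96) = -5/16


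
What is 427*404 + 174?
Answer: 172682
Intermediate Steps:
427*404 + 174 = 172508 + 174 = 172682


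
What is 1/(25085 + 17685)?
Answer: 1/42770 ≈ 2.3381e-5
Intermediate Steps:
1/(25085 + 17685) = 1/42770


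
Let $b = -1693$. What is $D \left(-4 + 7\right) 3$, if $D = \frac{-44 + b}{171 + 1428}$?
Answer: $- \frac{5211}{533} \approx -9.7767$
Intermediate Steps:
$D = - \frac{579}{533}$ ($D = \frac{-44 - 1693}{171 + 1428} = - \frac{1737}{1599} = \left(-1737\right) \frac{1}{1599} = - \frac{579}{533} \approx -1.0863$)
$D \left(-4 + 7\right) 3 = - \frac{579 \left(-4 + 7\right) 3}{533} = - \frac{579 \cdot 3 \cdot 3}{533} = \left(- \frac{579}{533}\right) 9 = - \frac{5211}{533}$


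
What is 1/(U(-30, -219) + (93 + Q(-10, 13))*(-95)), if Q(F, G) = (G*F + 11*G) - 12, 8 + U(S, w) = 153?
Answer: -1/8785 ≈ -0.00011383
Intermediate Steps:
U(S, w) = 145 (U(S, w) = -8 + 153 = 145)
Q(F, G) = -12 + 11*G + F*G (Q(F, G) = (F*G + 11*G) - 12 = (11*G + F*G) - 12 = -12 + 11*G + F*G)
1/(U(-30, -219) + (93 + Q(-10, 13))*(-95)) = 1/(145 + (93 + (-12 + 11*13 - 10*13))*(-95)) = 1/(145 + (93 + (-12 + 143 - 130))*(-95)) = 1/(145 + (93 + 1)*(-95)) = 1/(145 + 94*(-95)) = 1/(145 - 8930) = 1/(-8785) = -1/8785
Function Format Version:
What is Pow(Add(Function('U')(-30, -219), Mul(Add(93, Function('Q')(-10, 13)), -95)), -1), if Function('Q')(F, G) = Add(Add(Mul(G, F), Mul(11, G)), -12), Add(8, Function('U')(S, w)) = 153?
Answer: Rational(-1, 8785) ≈ -0.00011383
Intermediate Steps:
Function('U')(S, w) = 145 (Function('U')(S, w) = Add(-8, 153) = 145)
Function('Q')(F, G) = Add(-12, Mul(11, G), Mul(F, G)) (Function('Q')(F, G) = Add(Add(Mul(F, G), Mul(11, G)), -12) = Add(Add(Mul(11, G), Mul(F, G)), -12) = Add(-12, Mul(11, G), Mul(F, G)))
Pow(Add(Function('U')(-30, -219), Mul(Add(93, Function('Q')(-10, 13)), -95)), -1) = Pow(Add(145, Mul(Add(93, Add(-12, Mul(11, 13), Mul(-10, 13))), -95)), -1) = Pow(Add(145, Mul(Add(93, Add(-12, 143, -130)), -95)), -1) = Pow(Add(145, Mul(Add(93, 1), -95)), -1) = Pow(Add(145, Mul(94, -95)), -1) = Pow(Add(145, -8930), -1) = Pow(-8785, -1) = Rational(-1, 8785)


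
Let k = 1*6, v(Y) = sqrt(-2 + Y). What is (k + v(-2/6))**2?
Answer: (18 + I*sqrt(21))**2/9 ≈ 33.667 + 18.33*I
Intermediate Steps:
k = 6
(k + v(-2/6))**2 = (6 + sqrt(-2 - 2/6))**2 = (6 + sqrt(-2 - 2*1/6))**2 = (6 + sqrt(-2 - 1/3))**2 = (6 + sqrt(-7/3))**2 = (6 + I*sqrt(21)/3)**2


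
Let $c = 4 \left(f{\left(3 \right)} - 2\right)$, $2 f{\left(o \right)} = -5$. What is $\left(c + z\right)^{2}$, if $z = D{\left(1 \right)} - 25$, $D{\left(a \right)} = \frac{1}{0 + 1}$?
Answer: $1764$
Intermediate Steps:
$f{\left(o \right)} = - \frac{5}{2}$ ($f{\left(o \right)} = \frac{1}{2} \left(-5\right) = - \frac{5}{2}$)
$D{\left(a \right)} = 1$ ($D{\left(a \right)} = 1^{-1} = 1$)
$c = -18$ ($c = 4 \left(- \frac{5}{2} - 2\right) = 4 \left(- \frac{9}{2}\right) = -18$)
$z = -24$ ($z = 1 - 25 = -24$)
$\left(c + z\right)^{2} = \left(-18 - 24\right)^{2} = \left(-42\right)^{2} = 1764$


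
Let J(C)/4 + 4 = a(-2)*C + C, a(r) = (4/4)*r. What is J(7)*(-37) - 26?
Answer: 1602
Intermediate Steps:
a(r) = r (a(r) = (4*(¼))*r = 1*r = r)
J(C) = -16 - 4*C (J(C) = -16 + 4*(-2*C + C) = -16 + 4*(-C) = -16 - 4*C)
J(7)*(-37) - 26 = (-16 - 4*7)*(-37) - 26 = (-16 - 28)*(-37) - 26 = -44*(-37) - 26 = 1628 - 26 = 1602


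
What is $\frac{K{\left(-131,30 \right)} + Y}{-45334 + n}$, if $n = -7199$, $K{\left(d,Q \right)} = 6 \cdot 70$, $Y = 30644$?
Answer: $- \frac{31064}{52533} \approx -0.59132$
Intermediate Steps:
$K{\left(d,Q \right)} = 420$
$\frac{K{\left(-131,30 \right)} + Y}{-45334 + n} = \frac{420 + 30644}{-45334 - 7199} = \frac{31064}{-52533} = 31064 \left(- \frac{1}{52533}\right) = - \frac{31064}{52533}$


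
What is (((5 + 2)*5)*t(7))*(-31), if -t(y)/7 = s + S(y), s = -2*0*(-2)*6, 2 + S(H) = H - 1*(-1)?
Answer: 45570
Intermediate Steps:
S(H) = -1 + H (S(H) = -2 + (H - 1*(-1)) = -2 + (H + 1) = -2 + (1 + H) = -1 + H)
s = 0 (s = -0*6 = -2*0 = 0)
t(y) = 7 - 7*y (t(y) = -7*(0 + (-1 + y)) = -7*(-1 + y) = 7 - 7*y)
(((5 + 2)*5)*t(7))*(-31) = (((5 + 2)*5)*(7 - 7*7))*(-31) = ((7*5)*(7 - 49))*(-31) = (35*(-42))*(-31) = -1470*(-31) = 45570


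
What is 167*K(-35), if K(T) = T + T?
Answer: -11690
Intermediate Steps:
K(T) = 2*T
167*K(-35) = 167*(2*(-35)) = 167*(-70) = -11690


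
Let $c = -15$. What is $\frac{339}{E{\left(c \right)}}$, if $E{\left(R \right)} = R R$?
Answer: $\frac{113}{75} \approx 1.5067$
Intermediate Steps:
$E{\left(R \right)} = R^{2}$
$\frac{339}{E{\left(c \right)}} = \frac{339}{\left(-15\right)^{2}} = \frac{339}{225} = 339 \cdot \frac{1}{225} = \frac{113}{75}$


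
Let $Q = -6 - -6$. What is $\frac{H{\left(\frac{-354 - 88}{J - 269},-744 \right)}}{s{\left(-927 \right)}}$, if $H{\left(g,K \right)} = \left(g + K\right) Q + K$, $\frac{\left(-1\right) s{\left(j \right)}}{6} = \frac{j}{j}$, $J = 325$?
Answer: $124$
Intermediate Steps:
$Q = 0$ ($Q = -6 + 6 = 0$)
$s{\left(j \right)} = -6$ ($s{\left(j \right)} = - 6 \frac{j}{j} = \left(-6\right) 1 = -6$)
$H{\left(g,K \right)} = K$ ($H{\left(g,K \right)} = \left(g + K\right) 0 + K = \left(K + g\right) 0 + K = 0 + K = K$)
$\frac{H{\left(\frac{-354 - 88}{J - 269},-744 \right)}}{s{\left(-927 \right)}} = - \frac{744}{-6} = \left(-744\right) \left(- \frac{1}{6}\right) = 124$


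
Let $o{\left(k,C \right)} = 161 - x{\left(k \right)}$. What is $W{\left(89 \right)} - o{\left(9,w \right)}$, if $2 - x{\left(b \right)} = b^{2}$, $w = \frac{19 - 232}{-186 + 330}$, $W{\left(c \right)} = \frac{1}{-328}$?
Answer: $- \frac{78721}{328} \approx -240.0$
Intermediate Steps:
$W{\left(c \right)} = - \frac{1}{328}$
$w = - \frac{71}{48}$ ($w = - \frac{213}{144} = \left(-213\right) \frac{1}{144} = - \frac{71}{48} \approx -1.4792$)
$x{\left(b \right)} = 2 - b^{2}$
$o{\left(k,C \right)} = 159 + k^{2}$ ($o{\left(k,C \right)} = 161 - \left(2 - k^{2}\right) = 161 + \left(-2 + k^{2}\right) = 159 + k^{2}$)
$W{\left(89 \right)} - o{\left(9,w \right)} = - \frac{1}{328} - \left(159 + 9^{2}\right) = - \frac{1}{328} - \left(159 + 81\right) = - \frac{1}{328} - 240 = - \frac{78721}{328}$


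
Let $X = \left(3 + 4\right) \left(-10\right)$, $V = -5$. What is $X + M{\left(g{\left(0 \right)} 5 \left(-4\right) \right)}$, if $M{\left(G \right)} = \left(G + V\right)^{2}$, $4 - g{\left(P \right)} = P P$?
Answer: $7155$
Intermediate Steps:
$g{\left(P \right)} = 4 - P^{2}$ ($g{\left(P \right)} = 4 - P P = 4 - P^{2}$)
$X = -70$ ($X = 7 \left(-10\right) = -70$)
$M{\left(G \right)} = \left(-5 + G\right)^{2}$ ($M{\left(G \right)} = \left(G - 5\right)^{2} = \left(-5 + G\right)^{2}$)
$X + M{\left(g{\left(0 \right)} 5 \left(-4\right) \right)} = -70 + \left(-5 + \left(4 - 0^{2}\right) 5 \left(-4\right)\right)^{2} = -70 + \left(-5 + \left(4 - 0\right) 5 \left(-4\right)\right)^{2} = -70 + \left(-5 + \left(4 + 0\right) 5 \left(-4\right)\right)^{2} = -70 + \left(-5 + 4 \cdot 5 \left(-4\right)\right)^{2} = -70 + \left(-5 + 20 \left(-4\right)\right)^{2} = -70 + \left(-5 - 80\right)^{2} = -70 + \left(-85\right)^{2} = -70 + 7225 = 7155$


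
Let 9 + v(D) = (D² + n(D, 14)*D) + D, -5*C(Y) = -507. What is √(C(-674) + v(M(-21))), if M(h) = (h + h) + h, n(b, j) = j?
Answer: 7*√1590/5 ≈ 55.825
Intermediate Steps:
C(Y) = 507/5 (C(Y) = -⅕*(-507) = 507/5)
M(h) = 3*h (M(h) = 2*h + h = 3*h)
v(D) = -9 + D² + 15*D (v(D) = -9 + ((D² + 14*D) + D) = -9 + (D² + 15*D) = -9 + D² + 15*D)
√(C(-674) + v(M(-21))) = √(507/5 + (-9 + (3*(-21))² + 15*(3*(-21)))) = √(507/5 + (-9 + (-63)² + 15*(-63))) = √(507/5 + (-9 + 3969 - 945)) = √(507/5 + 3015) = √(15582/5) = 7*√1590/5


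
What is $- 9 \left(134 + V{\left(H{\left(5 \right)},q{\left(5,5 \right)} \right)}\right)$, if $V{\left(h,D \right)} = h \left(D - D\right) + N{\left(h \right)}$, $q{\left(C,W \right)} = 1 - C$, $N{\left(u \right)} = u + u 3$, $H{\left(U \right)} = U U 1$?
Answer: $-2106$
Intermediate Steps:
$H{\left(U \right)} = U^{2}$ ($H{\left(U \right)} = U^{2} \cdot 1 = U^{2}$)
$N{\left(u \right)} = 4 u$ ($N{\left(u \right)} = u + 3 u = 4 u$)
$V{\left(h,D \right)} = 4 h$ ($V{\left(h,D \right)} = h \left(D - D\right) + 4 h = h 0 + 4 h = 0 + 4 h = 4 h$)
$- 9 \left(134 + V{\left(H{\left(5 \right)},q{\left(5,5 \right)} \right)}\right) = - 9 \left(134 + 4 \cdot 5^{2}\right) = - 9 \left(134 + 4 \cdot 25\right) = - 9 \left(134 + 100\right) = \left(-9\right) 234 = -2106$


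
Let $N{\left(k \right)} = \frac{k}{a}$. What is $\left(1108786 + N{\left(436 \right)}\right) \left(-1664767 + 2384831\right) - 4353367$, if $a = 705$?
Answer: $\frac{562867046848489}{705} \approx 7.9839 \cdot 10^{11}$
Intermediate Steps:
$N{\left(k \right)} = \frac{k}{705}$
$\left(1108786 + N{\left(436 \right)}\right) \left(-1664767 + 2384831\right) - 4353367 = \left(1108786 + \frac{1}{705} \cdot 436\right) \left(-1664767 + 2384831\right) - 4353367 = \left(1108786 + \frac{436}{705}\right) 720064 - 4353367 = \frac{781694566}{705} \cdot 720064 - 4353367 = \frac{562870115972224}{705} - 4353367 = \frac{562867046848489}{705}$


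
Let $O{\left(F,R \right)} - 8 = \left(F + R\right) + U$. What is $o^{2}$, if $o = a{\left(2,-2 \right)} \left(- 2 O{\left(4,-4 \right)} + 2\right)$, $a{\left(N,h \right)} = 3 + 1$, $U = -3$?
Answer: $1024$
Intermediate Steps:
$a{\left(N,h \right)} = 4$
$O{\left(F,R \right)} = 5 + F + R$ ($O{\left(F,R \right)} = 8 - \left(3 - F - R\right) = 8 + \left(-3 + F + R\right) = 5 + F + R$)
$o = -32$ ($o = 4 \left(- 2 \left(5 + 4 - 4\right) + 2\right) = 4 \left(\left(-2\right) 5 + 2\right) = 4 \left(-10 + 2\right) = 4 \left(-8\right) = -32$)
$o^{2} = \left(-32\right)^{2} = 1024$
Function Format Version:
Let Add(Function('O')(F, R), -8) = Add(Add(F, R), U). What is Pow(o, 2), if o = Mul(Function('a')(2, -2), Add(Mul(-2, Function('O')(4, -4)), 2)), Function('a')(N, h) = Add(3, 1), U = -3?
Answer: 1024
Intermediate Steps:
Function('a')(N, h) = 4
Function('O')(F, R) = Add(5, F, R) (Function('O')(F, R) = Add(8, Add(Add(F, R), -3)) = Add(8, Add(-3, F, R)) = Add(5, F, R))
o = -32 (o = Mul(4, Add(Mul(-2, Add(5, 4, -4)), 2)) = Mul(4, Add(Mul(-2, 5), 2)) = Mul(4, Add(-10, 2)) = Mul(4, -8) = -32)
Pow(o, 2) = Pow(-32, 2) = 1024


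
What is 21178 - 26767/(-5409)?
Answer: 114578569/5409 ≈ 21183.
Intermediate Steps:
21178 - 26767/(-5409) = 21178 - 26767*(-1/5409) = 21178 + 26767/5409 = 114578569/5409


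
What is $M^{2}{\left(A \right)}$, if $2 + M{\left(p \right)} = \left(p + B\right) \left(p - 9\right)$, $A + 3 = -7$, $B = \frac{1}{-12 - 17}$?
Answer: $\frac{29931841}{841} \approx 35591.0$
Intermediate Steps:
$B = - \frac{1}{29}$ ($B = \frac{1}{-29} = - \frac{1}{29} \approx -0.034483$)
$A = -10$ ($A = -3 - 7 = -10$)
$M{\left(p \right)} = -2 + \left(-9 + p\right) \left(- \frac{1}{29} + p\right)$ ($M{\left(p \right)} = -2 + \left(p - \frac{1}{29}\right) \left(p - 9\right) = -2 + \left(- \frac{1}{29} + p\right) \left(-9 + p\right) = -2 + \left(-9 + p\right) \left(- \frac{1}{29} + p\right)$)
$M^{2}{\left(A \right)} = \left(- \frac{49}{29} + \left(-10\right)^{2} - - \frac{2620}{29}\right)^{2} = \left(- \frac{49}{29} + 100 + \frac{2620}{29}\right)^{2} = \left(\frac{5471}{29}\right)^{2} = \frac{29931841}{841}$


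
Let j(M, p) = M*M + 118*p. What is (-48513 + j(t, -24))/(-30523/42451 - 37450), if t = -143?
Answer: 1311566096/1589820473 ≈ 0.82498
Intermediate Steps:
j(M, p) = M² + 118*p
(-48513 + j(t, -24))/(-30523/42451 - 37450) = (-48513 + ((-143)² + 118*(-24)))/(-30523/42451 - 37450) = (-48513 + (20449 - 2832))/(-30523*1/42451 - 37450) = (-48513 + 17617)/(-30523/42451 - 37450) = -30896/(-1589820473/42451) = -30896*(-42451/1589820473) = 1311566096/1589820473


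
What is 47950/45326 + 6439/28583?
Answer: 831204482/647776529 ≈ 1.2832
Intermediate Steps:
47950/45326 + 6439/28583 = 47950*(1/45326) + 6439*(1/28583) = 23975/22663 + 6439/28583 = 831204482/647776529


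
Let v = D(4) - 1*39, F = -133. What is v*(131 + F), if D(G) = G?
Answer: 70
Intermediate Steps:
v = -35 (v = 4 - 1*39 = 4 - 39 = -35)
v*(131 + F) = -35*(131 - 133) = -35*(-2) = 70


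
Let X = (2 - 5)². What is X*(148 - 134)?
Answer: 126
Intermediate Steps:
X = 9 (X = (-3)² = 9)
X*(148 - 134) = 9*(148 - 134) = 9*14 = 126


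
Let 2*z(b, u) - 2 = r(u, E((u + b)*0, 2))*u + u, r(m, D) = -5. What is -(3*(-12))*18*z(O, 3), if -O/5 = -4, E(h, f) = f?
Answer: -3240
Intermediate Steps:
O = 20 (O = -5*(-4) = 20)
z(b, u) = 1 - 2*u (z(b, u) = 1 + (-5*u + u)/2 = 1 + (-4*u)/2 = 1 - 2*u)
-(3*(-12))*18*z(O, 3) = -(3*(-12))*18*(1 - 2*3) = -(-36*18)*(1 - 6) = -(-648)*(-5) = -1*3240 = -3240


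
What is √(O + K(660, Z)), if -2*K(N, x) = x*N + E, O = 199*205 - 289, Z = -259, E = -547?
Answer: √504998/2 ≈ 355.32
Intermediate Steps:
O = 40506 (O = 40795 - 289 = 40506)
K(N, x) = 547/2 - N*x/2 (K(N, x) = -(x*N - 547)/2 = -(N*x - 547)/2 = -(-547 + N*x)/2 = 547/2 - N*x/2)
√(O + K(660, Z)) = √(40506 + (547/2 - ½*660*(-259))) = √(40506 + (547/2 + 85470)) = √(40506 + 171487/2) = √(252499/2) = √504998/2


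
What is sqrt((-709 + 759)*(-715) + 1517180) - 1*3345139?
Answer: -3345139 + sqrt(1481430) ≈ -3.3439e+6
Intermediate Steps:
sqrt((-709 + 759)*(-715) + 1517180) - 1*3345139 = sqrt(50*(-715) + 1517180) - 3345139 = sqrt(-35750 + 1517180) - 3345139 = sqrt(1481430) - 3345139 = -3345139 + sqrt(1481430)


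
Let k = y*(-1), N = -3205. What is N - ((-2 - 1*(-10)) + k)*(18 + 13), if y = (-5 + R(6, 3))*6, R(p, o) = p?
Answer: -3267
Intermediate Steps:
y = 6 (y = (-5 + 6)*6 = 1*6 = 6)
k = -6 (k = 6*(-1) = -6)
N - ((-2 - 1*(-10)) + k)*(18 + 13) = -3205 - ((-2 - 1*(-10)) - 6)*(18 + 13) = -3205 - ((-2 + 10) - 6)*31 = -3205 - (8 - 6)*31 = -3205 - 2*31 = -3205 - 1*62 = -3205 - 62 = -3267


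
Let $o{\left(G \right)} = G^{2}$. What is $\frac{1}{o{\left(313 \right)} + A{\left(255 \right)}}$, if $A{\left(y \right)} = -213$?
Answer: $\frac{1}{97756} \approx 1.023 \cdot 10^{-5}$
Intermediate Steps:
$\frac{1}{o{\left(313 \right)} + A{\left(255 \right)}} = \frac{1}{313^{2} - 213} = \frac{1}{97969 - 213} = \frac{1}{97756}$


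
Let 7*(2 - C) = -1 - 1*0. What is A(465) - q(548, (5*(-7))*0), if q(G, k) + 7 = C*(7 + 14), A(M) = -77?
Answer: -115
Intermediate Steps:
C = 15/7 (C = 2 - (-1 - 1*0)/7 = 2 - (-1 + 0)/7 = 2 - ⅐*(-1) = 2 + ⅐ = 15/7 ≈ 2.1429)
q(G, k) = 38 (q(G, k) = -7 + 15*(7 + 14)/7 = -7 + (15/7)*21 = -7 + 45 = 38)
A(465) - q(548, (5*(-7))*0) = -77 - 1*38 = -77 - 38 = -115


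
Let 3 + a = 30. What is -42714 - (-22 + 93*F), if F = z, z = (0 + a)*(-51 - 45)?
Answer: 198364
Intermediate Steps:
a = 27 (a = -3 + 30 = 27)
z = -2592 (z = (0 + 27)*(-51 - 45) = 27*(-96) = -2592)
F = -2592
-42714 - (-22 + 93*F) = -42714 - (-22 + 93*(-2592)) = -42714 - (-22 - 241056) = -42714 - 1*(-241078) = -42714 + 241078 = 198364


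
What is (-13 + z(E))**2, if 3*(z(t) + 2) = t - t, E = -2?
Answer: 225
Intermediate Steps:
z(t) = -2 (z(t) = -2 + (t - t)/3 = -2 + (1/3)*0 = -2 + 0 = -2)
(-13 + z(E))**2 = (-13 - 2)**2 = (-15)**2 = 225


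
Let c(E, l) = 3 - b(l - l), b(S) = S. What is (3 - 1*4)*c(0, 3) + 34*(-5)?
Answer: -173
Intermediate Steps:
c(E, l) = 3 (c(E, l) = 3 - (l - l) = 3 - 1*0 = 3 + 0 = 3)
(3 - 1*4)*c(0, 3) + 34*(-5) = (3 - 1*4)*3 + 34*(-5) = (3 - 4)*3 - 170 = -1*3 - 170 = -3 - 170 = -173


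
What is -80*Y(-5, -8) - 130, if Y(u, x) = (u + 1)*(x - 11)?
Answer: -6210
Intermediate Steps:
Y(u, x) = (1 + u)*(-11 + x)
-80*Y(-5, -8) - 130 = -80*(-11 - 8 - 11*(-5) - 5*(-8)) - 130 = -80*(-11 - 8 + 55 + 40) - 130 = -80*76 - 130 = -6080 - 130 = -6210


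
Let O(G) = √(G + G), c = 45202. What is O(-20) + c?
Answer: 45202 + 2*I*√10 ≈ 45202.0 + 6.3246*I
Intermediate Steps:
O(G) = √2*√G (O(G) = √(2*G) = √2*√G)
O(-20) + c = √2*√(-20) + 45202 = √2*(2*I*√5) + 45202 = 2*I*√10 + 45202 = 45202 + 2*I*√10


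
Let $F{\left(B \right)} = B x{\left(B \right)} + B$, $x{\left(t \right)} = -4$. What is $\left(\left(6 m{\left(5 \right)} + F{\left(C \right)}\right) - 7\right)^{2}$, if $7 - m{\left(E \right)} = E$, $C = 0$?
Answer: $25$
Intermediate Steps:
$F{\left(B \right)} = - 3 B$ ($F{\left(B \right)} = B \left(-4\right) + B = - 4 B + B = - 3 B$)
$m{\left(E \right)} = 7 - E$
$\left(\left(6 m{\left(5 \right)} + F{\left(C \right)}\right) - 7\right)^{2} = \left(\left(6 \left(7 - 5\right) - 0\right) - 7\right)^{2} = \left(\left(6 \left(7 - 5\right) + 0\right) - 7\right)^{2} = \left(\left(6 \cdot 2 + 0\right) - 7\right)^{2} = \left(\left(12 + 0\right) - 7\right)^{2} = \left(12 - 7\right)^{2} = 5^{2} = 25$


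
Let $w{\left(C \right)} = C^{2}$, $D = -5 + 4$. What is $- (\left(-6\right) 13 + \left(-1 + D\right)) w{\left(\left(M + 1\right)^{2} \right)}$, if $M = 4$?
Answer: $50000$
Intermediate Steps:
$D = -1$
$- (\left(-6\right) 13 + \left(-1 + D\right)) w{\left(\left(M + 1\right)^{2} \right)} = - (\left(-6\right) 13 - 2) \left(\left(4 + 1\right)^{2}\right)^{2} = - (-78 - 2) \left(5^{2}\right)^{2} = \left(-1\right) \left(-80\right) 25^{2} = 80 \cdot 625 = 50000$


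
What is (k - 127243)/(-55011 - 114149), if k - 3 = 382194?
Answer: -127477/84580 ≈ -1.5072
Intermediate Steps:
k = 382197 (k = 3 + 382194 = 382197)
(k - 127243)/(-55011 - 114149) = (382197 - 127243)/(-55011 - 114149) = 254954/(-169160) = 254954*(-1/169160) = -127477/84580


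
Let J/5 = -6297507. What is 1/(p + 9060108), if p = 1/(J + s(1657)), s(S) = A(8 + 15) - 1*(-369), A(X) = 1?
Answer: 31487165/285277115513819 ≈ 1.1037e-7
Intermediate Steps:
J = -31487535 (J = 5*(-6297507) = -31487535)
s(S) = 370 (s(S) = 1 - 1*(-369) = 1 + 369 = 370)
p = -1/31487165 (p = 1/(-31487535 + 370) = 1/(-31487165) = -1/31487165 ≈ -3.1759e-8)
1/(p + 9060108) = 1/(-1/31487165 + 9060108) = 1/(285277115513819/31487165) = 31487165/285277115513819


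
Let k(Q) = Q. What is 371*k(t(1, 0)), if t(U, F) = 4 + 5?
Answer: 3339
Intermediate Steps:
t(U, F) = 9
371*k(t(1, 0)) = 371*9 = 3339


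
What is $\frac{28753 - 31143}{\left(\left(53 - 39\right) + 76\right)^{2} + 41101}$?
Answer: $- \frac{2390}{49201} \approx -0.048576$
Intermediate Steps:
$\frac{28753 - 31143}{\left(\left(53 - 39\right) + 76\right)^{2} + 41101} = - \frac{2390}{\left(\left(53 - 39\right) + 76\right)^{2} + 41101} = - \frac{2390}{\left(14 + 76\right)^{2} + 41101} = - \frac{2390}{90^{2} + 41101} = - \frac{2390}{8100 + 41101} = - \frac{2390}{49201}$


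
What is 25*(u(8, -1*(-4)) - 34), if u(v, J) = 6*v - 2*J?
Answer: 150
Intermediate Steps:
u(v, J) = -2*J + 6*v
25*(u(8, -1*(-4)) - 34) = 25*((-(-2)*(-4) + 6*8) - 34) = 25*((-2*4 + 48) - 34) = 25*((-8 + 48) - 34) = 25*(40 - 34) = 25*6 = 150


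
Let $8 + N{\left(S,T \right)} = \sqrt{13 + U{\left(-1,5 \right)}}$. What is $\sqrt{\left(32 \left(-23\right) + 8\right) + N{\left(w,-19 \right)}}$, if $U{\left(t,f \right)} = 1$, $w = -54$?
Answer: $\sqrt{-736 + \sqrt{14}} \approx 27.06 i$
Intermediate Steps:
$N{\left(S,T \right)} = -8 + \sqrt{14}$ ($N{\left(S,T \right)} = -8 + \sqrt{13 + 1} = -8 + \sqrt{14}$)
$\sqrt{\left(32 \left(-23\right) + 8\right) + N{\left(w,-19 \right)}} = \sqrt{\left(32 \left(-23\right) + 8\right) - \left(8 - \sqrt{14}\right)} = \sqrt{\left(-736 + 8\right) - \left(8 - \sqrt{14}\right)} = \sqrt{-728 - \left(8 - \sqrt{14}\right)} = \sqrt{-736 + \sqrt{14}}$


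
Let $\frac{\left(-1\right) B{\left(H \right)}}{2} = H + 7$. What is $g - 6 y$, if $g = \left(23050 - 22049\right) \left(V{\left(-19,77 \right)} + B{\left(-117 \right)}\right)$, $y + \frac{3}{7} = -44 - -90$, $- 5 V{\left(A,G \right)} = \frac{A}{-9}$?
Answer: $\frac{69150037}{315} \approx 2.1952 \cdot 10^{5}$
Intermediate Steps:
$V{\left(A,G \right)} = \frac{A}{45}$ ($V{\left(A,G \right)} = - \frac{A \frac{1}{-9}}{5} = - \frac{A \left(- \frac{1}{9}\right)}{5} = - \frac{\left(- \frac{1}{9}\right) A}{5} = \frac{A}{45}$)
$y = \frac{319}{7}$ ($y = - \frac{3}{7} - -46 = - \frac{3}{7} + \left(-44 + 90\right) = - \frac{3}{7} + 46 = \frac{319}{7} \approx 45.571$)
$B{\left(H \right)} = -14 - 2 H$ ($B{\left(H \right)} = - 2 \left(H + 7\right) = - 2 \left(7 + H\right) = -14 - 2 H$)
$g = \frac{9890881}{45}$ ($g = \left(23050 - 22049\right) \left(\frac{1}{45} \left(-19\right) - -220\right) = 1001 \left(- \frac{19}{45} + \left(-14 + 234\right)\right) = 1001 \left(- \frac{19}{45} + 220\right) = 1001 \cdot \frac{9881}{45} = \frac{9890881}{45} \approx 2.198 \cdot 10^{5}$)
$g - 6 y = \frac{9890881}{45} - 6 \cdot \frac{319}{7} = \frac{9890881}{45} - \frac{1914}{7} = \frac{69150037}{315}$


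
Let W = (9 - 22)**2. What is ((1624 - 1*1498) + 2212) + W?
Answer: 2507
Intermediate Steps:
W = 169 (W = (-13)**2 = 169)
((1624 - 1*1498) + 2212) + W = ((1624 - 1*1498) + 2212) + 169 = ((1624 - 1498) + 2212) + 169 = (126 + 2212) + 169 = 2338 + 169 = 2507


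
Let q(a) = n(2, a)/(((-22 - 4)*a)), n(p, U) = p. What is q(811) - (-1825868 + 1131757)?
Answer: 7318012272/10543 ≈ 6.9411e+5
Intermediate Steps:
q(a) = -1/(13*a) (q(a) = 2/(((-22 - 4)*a)) = 2/((-26*a)) = 2*(-1/(26*a)) = -1/(13*a))
q(811) - (-1825868 + 1131757) = -1/13/811 - (-1825868 + 1131757) = -1/13*1/811 - 1*(-694111) = -1/10543 + 694111 = 7318012272/10543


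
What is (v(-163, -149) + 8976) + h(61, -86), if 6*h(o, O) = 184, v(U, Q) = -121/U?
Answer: 4404623/489 ≈ 9007.4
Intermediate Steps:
h(o, O) = 92/3 (h(o, O) = (⅙)*184 = 92/3)
(v(-163, -149) + 8976) + h(61, -86) = (-121/(-163) + 8976) + 92/3 = (-121*(-1/163) + 8976) + 92/3 = (121/163 + 8976) + 92/3 = 1463209/163 + 92/3 = 4404623/489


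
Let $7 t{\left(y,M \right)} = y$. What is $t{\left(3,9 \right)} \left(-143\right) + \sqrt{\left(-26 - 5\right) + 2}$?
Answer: $- \frac{429}{7} + i \sqrt{29} \approx -61.286 + 5.3852 i$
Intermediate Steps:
$t{\left(y,M \right)} = \frac{y}{7}$
$t{\left(3,9 \right)} \left(-143\right) + \sqrt{\left(-26 - 5\right) + 2} = \frac{1}{7} \cdot 3 \left(-143\right) + \sqrt{\left(-26 - 5\right) + 2} = \frac{3}{7} \left(-143\right) + \sqrt{-31 + 2} = - \frac{429}{7} + \sqrt{-29} = - \frac{429}{7} + i \sqrt{29}$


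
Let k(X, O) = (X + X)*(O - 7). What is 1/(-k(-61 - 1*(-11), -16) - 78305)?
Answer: -1/80605 ≈ -1.2406e-5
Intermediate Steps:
k(X, O) = 2*X*(-7 + O) (k(X, O) = (2*X)*(-7 + O) = 2*X*(-7 + O))
1/(-k(-61 - 1*(-11), -16) - 78305) = 1/(-2*(-61 - 1*(-11))*(-7 - 16) - 78305) = 1/(-2*(-61 + 11)*(-23) - 78305) = 1/(-2*(-50)*(-23) - 78305) = 1/(-1*2300 - 78305) = 1/(-2300 - 78305) = 1/(-80605) = -1/80605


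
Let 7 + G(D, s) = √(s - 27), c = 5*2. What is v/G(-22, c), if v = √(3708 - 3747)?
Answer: √39/(√17 + 7*I) ≈ 0.39013 - 0.66235*I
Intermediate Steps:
c = 10
G(D, s) = -7 + √(-27 + s) (G(D, s) = -7 + √(s - 27) = -7 + √(-27 + s))
v = I*√39 (v = √(-39) = I*√39 ≈ 6.245*I)
v/G(-22, c) = (I*√39)/(-7 + √(-27 + 10)) = (I*√39)/(-7 + √(-17)) = (I*√39)/(-7 + I*√17) = I*√39/(-7 + I*√17)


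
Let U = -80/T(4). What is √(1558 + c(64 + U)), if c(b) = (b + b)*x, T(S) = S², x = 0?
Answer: √1558 ≈ 39.471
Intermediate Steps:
U = -5 (U = -80/(4²) = -80/16 = -80*1/16 = -5)
c(b) = 0 (c(b) = (b + b)*0 = (2*b)*0 = 0)
√(1558 + c(64 + U)) = √(1558 + 0) = √1558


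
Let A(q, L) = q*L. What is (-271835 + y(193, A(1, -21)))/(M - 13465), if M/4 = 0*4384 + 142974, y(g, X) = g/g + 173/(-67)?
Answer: -18213051/37414877 ≈ -0.48679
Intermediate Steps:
A(q, L) = L*q
y(g, X) = -106/67 (y(g, X) = 1 + 173*(-1/67) = 1 - 173/67 = -106/67)
M = 571896 (M = 4*(0*4384 + 142974) = 4*(0 + 142974) = 4*142974 = 571896)
(-271835 + y(193, A(1, -21)))/(M - 13465) = (-271835 - 106/67)/(571896 - 13465) = -18213051/67/558431 = -18213051/67*1/558431 = -18213051/37414877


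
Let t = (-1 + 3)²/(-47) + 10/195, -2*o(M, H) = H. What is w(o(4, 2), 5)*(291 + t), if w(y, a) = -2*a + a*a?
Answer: 2666705/611 ≈ 4364.5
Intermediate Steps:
o(M, H) = -H/2
t = -62/1833 (t = 2²*(-1/47) + 10*(1/195) = 4*(-1/47) + 2/39 = -4/47 + 2/39 = -62/1833 ≈ -0.033824)
w(y, a) = a² - 2*a (w(y, a) = -2*a + a² = a² - 2*a)
w(o(4, 2), 5)*(291 + t) = (5*(-2 + 5))*(291 - 62/1833) = (5*3)*(533341/1833) = 15*(533341/1833) = 2666705/611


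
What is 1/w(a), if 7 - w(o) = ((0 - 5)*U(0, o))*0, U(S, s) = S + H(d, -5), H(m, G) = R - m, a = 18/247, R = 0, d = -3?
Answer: ⅐ ≈ 0.14286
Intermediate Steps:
a = 18/247 (a = 18*(1/247) = 18/247 ≈ 0.072875)
H(m, G) = -m (H(m, G) = 0 - m = -m)
U(S, s) = 3 + S (U(S, s) = S - 1*(-3) = S + 3 = 3 + S)
w(o) = 7 (w(o) = 7 - (0 - 5)*(3 + 0)*0 = 7 - (-5*3)*0 = 7 - (-15)*0 = 7 - 1*0 = 7 + 0 = 7)
1/w(a) = 1/7 = ⅐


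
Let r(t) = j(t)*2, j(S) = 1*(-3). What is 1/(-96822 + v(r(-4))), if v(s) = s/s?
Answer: -1/96821 ≈ -1.0328e-5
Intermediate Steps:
j(S) = -3
r(t) = -6 (r(t) = -3*2 = -6)
v(s) = 1
1/(-96822 + v(r(-4))) = 1/(-96822 + 1) = 1/(-96821) = -1/96821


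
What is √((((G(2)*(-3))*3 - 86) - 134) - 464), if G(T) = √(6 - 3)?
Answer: 3*√(-76 - √3) ≈ 26.45*I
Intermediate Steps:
G(T) = √3
√((((G(2)*(-3))*3 - 86) - 134) - 464) = √((((√3*(-3))*3 - 86) - 134) - 464) = √(((-3*√3*3 - 86) - 134) - 464) = √(((-9*√3 - 86) - 134) - 464) = √(((-86 - 9*√3) - 134) - 464) = √((-220 - 9*√3) - 464) = √(-684 - 9*√3)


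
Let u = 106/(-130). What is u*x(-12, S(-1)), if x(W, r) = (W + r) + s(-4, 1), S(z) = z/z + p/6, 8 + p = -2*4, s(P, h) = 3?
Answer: 1696/195 ≈ 8.6974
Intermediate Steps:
p = -16 (p = -8 - 2*4 = -8 - 8 = -16)
S(z) = -5/3 (S(z) = z/z - 16/6 = 1 - 16*⅙ = 1 - 8/3 = -5/3)
x(W, r) = 3 + W + r (x(W, r) = (W + r) + 3 = 3 + W + r)
u = -53/65 (u = 106*(-1/130) = -53/65 ≈ -0.81538)
u*x(-12, S(-1)) = -53*(3 - 12 - 5/3)/65 = -53/65*(-32/3) = 1696/195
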